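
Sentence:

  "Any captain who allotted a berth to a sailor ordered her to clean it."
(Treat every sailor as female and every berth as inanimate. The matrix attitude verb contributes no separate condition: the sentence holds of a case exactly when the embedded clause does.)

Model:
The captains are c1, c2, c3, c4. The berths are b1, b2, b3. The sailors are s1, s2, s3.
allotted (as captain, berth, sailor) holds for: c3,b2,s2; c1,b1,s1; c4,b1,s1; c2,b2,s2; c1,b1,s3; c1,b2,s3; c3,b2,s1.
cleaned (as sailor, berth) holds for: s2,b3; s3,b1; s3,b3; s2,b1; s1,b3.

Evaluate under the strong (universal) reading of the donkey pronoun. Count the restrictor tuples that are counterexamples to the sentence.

"her" takes "a sailor" as antecedent and "it" takes "a berth"; both are donkey pronouns co-varying with the restrictor.
Strong reading: for every (c,b,s) with allotted(c,b,s), cleaned(s,b).
Restrictor triples: (c1,b1,s1)→cleaned(s1,b1) ✗  (c1,b1,s3)→cleaned(s3,b1) ✓  (c1,b2,s3)→cleaned(s3,b2) ✗  (c2,b2,s2)→cleaned(s2,b2) ✗  (c3,b2,s1)→cleaned(s1,b2) ✗  (c3,b2,s2)→cleaned(s2,b2) ✗  (c4,b1,s1)→cleaned(s1,b1) ✗
Counterexamples (restrictor triples failing the scope): 6.

6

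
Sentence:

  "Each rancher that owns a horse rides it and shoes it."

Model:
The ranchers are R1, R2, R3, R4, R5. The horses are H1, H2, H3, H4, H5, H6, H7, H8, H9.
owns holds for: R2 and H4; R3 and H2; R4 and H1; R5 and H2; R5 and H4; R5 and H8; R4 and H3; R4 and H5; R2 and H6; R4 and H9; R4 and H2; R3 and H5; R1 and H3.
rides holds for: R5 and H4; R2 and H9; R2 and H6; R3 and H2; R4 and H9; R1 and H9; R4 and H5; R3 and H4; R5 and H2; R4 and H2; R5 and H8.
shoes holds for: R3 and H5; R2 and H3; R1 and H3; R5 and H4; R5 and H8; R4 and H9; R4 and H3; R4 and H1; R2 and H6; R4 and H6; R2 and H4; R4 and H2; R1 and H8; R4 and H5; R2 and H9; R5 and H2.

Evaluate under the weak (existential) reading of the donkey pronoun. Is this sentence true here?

"it" takes "a horse" as antecedent — a donkey pronoun bound across the clause boundary.
Weak reading: every rancher r with some owns-horse has at least one owns-horse h such that rides(r,h) ∧ shoes(r,h).
Per rancher: R1:✗  R2:✓  R3:✗  R4:✓  R5:✓
R1 has no witness among its owns-horses.

False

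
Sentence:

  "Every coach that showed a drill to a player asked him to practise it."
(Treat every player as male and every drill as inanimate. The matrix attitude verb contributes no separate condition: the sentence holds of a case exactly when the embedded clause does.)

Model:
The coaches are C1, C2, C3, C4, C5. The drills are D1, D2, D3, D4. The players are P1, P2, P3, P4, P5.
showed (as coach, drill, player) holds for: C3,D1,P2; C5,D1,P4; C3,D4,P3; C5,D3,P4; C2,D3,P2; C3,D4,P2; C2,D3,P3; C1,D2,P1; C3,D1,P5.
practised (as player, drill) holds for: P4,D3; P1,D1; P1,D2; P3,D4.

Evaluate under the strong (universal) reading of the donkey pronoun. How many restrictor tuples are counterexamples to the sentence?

"him" takes "a player" as antecedent and "it" takes "a drill"; both are donkey pronouns co-varying with the restrictor.
Strong reading: for every (c,d,p) with showed(c,d,p), practised(p,d).
Restrictor triples: (C1,D2,P1)→practised(P1,D2) ✓  (C2,D3,P2)→practised(P2,D3) ✗  (C2,D3,P3)→practised(P3,D3) ✗  (C3,D1,P2)→practised(P2,D1) ✗  (C3,D1,P5)→practised(P5,D1) ✗  (C3,D4,P2)→practised(P2,D4) ✗  (C3,D4,P3)→practised(P3,D4) ✓  (C5,D1,P4)→practised(P4,D1) ✗  (C5,D3,P4)→practised(P4,D3) ✓
Counterexamples (restrictor triples failing the scope): 6.

6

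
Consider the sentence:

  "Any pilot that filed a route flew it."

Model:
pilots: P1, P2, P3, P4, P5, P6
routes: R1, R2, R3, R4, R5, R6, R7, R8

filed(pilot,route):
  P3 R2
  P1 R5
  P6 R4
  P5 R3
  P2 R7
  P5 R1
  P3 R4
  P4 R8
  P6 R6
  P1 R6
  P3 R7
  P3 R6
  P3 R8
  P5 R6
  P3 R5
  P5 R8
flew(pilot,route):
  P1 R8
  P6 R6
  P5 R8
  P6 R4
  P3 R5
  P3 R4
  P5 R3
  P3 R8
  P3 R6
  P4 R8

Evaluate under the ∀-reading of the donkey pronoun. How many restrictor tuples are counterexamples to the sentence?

7

"it" takes "a route" as antecedent — a donkey pronoun bound across the clause boundary.
Strong reading: for every (p,r) with filed(p,r), flew(p,r).
Restrictor pairs: (P1,R5) ✗  (P1,R6) ✗  (P2,R7) ✗  (P3,R2) ✗  (P3,R4) ✓  (P3,R5) ✓  (P3,R6) ✓  (P3,R7) ✗  (P3,R8) ✓  (P4,R8) ✓  (P5,R1) ✗  (P5,R3) ✓  (P5,R6) ✗  (P5,R8) ✓  (P6,R4) ✓  (P6,R6) ✓
Counterexamples (restrictor pairs failing the scope): 7.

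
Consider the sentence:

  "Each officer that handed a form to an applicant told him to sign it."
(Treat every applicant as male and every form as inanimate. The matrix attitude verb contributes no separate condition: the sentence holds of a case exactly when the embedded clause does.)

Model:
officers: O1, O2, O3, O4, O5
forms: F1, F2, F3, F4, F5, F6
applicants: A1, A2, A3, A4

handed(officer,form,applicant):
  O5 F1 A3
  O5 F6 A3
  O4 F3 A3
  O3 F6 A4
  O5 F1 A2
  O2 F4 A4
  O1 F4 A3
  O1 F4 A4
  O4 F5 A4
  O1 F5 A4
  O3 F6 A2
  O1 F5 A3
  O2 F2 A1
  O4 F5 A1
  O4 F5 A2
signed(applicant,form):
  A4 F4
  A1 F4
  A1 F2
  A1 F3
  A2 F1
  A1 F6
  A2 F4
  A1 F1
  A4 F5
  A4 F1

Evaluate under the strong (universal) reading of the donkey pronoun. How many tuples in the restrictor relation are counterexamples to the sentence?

9

"him" takes "an applicant" as antecedent and "it" takes "a form"; both are donkey pronouns co-varying with the restrictor.
Strong reading: for every (o,f,a) with handed(o,f,a), signed(a,f).
Restrictor triples: (O1,F4,A3)→signed(A3,F4) ✗  (O1,F4,A4)→signed(A4,F4) ✓  (O1,F5,A3)→signed(A3,F5) ✗  (O1,F5,A4)→signed(A4,F5) ✓  (O2,F2,A1)→signed(A1,F2) ✓  (O2,F4,A4)→signed(A4,F4) ✓  (O3,F6,A2)→signed(A2,F6) ✗  (O3,F6,A4)→signed(A4,F6) ✗  (O4,F3,A3)→signed(A3,F3) ✗  (O4,F5,A1)→signed(A1,F5) ✗  (O4,F5,A2)→signed(A2,F5) ✗  (O4,F5,A4)→signed(A4,F5) ✓  (O5,F1,A2)→signed(A2,F1) ✓  (O5,F1,A3)→signed(A3,F1) ✗  (O5,F6,A3)→signed(A3,F6) ✗
Counterexamples (restrictor triples failing the scope): 9.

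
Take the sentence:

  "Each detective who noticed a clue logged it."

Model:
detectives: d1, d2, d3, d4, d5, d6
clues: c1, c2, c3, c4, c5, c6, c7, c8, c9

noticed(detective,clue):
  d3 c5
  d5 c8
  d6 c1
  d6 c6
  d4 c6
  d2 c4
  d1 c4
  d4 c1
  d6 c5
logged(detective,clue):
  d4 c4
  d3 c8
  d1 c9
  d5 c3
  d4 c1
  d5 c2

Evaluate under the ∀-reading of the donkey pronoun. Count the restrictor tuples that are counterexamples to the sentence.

8

"it" takes "a clue" as antecedent — a donkey pronoun bound across the clause boundary.
Strong reading: for every (d,c) with noticed(d,c), logged(d,c).
Restrictor pairs: (d1,c4) ✗  (d2,c4) ✗  (d3,c5) ✗  (d4,c1) ✓  (d4,c6) ✗  (d5,c8) ✗  (d6,c1) ✗  (d6,c5) ✗  (d6,c6) ✗
Counterexamples (restrictor pairs failing the scope): 8.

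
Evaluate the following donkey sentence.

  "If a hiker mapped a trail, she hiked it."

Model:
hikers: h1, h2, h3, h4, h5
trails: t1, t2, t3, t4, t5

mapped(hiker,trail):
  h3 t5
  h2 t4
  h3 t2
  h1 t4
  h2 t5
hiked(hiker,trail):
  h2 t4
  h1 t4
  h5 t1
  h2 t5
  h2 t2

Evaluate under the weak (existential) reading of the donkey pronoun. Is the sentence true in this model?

False

"it" takes "a trail" as antecedent — a donkey pronoun bound across the clause boundary.
Weak reading: every hiker h with some mapped-trail has at least one mapped-trail t such that hiked(h,t).
Per hiker: h1:✓  h2:✓  h3:✗
h3 has no witness among its mapped-trails.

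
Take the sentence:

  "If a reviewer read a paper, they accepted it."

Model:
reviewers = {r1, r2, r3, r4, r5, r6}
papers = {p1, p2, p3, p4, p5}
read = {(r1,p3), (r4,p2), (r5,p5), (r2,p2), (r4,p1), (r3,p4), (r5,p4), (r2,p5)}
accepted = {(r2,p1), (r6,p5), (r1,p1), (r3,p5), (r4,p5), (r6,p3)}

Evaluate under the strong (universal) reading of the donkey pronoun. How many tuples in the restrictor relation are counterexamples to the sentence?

"it" takes "a paper" as antecedent — a donkey pronoun bound across the clause boundary.
Strong reading: for every (r,p) with read(r,p), accepted(r,p).
Restrictor pairs: (r1,p3) ✗  (r2,p2) ✗  (r2,p5) ✗  (r3,p4) ✗  (r4,p1) ✗  (r4,p2) ✗  (r5,p4) ✗  (r5,p5) ✗
Counterexamples (restrictor pairs failing the scope): 8.

8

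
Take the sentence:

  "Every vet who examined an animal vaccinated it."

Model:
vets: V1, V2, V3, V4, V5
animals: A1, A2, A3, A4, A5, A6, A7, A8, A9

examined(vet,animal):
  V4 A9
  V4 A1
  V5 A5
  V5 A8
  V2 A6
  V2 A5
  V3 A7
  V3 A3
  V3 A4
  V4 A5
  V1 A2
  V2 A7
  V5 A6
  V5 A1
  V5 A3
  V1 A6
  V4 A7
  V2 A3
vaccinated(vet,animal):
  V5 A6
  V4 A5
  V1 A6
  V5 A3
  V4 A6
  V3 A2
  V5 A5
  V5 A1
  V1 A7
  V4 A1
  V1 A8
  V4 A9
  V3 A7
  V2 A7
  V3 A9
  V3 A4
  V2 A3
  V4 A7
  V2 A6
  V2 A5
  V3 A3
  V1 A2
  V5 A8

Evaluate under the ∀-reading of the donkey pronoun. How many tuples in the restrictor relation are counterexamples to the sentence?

0

"it" takes "an animal" as antecedent — a donkey pronoun bound across the clause boundary.
Strong reading: for every (v,a) with examined(v,a), vaccinated(v,a).
Restrictor pairs: (V1,A2) ✓  (V1,A6) ✓  (V2,A3) ✓  (V2,A5) ✓  (V2,A6) ✓  (V2,A7) ✓  (V3,A3) ✓  (V3,A4) ✓  (V3,A7) ✓  (V4,A1) ✓  (V4,A5) ✓  (V4,A7) ✓  (V4,A9) ✓  (V5,A1) ✓  (V5,A3) ✓  (V5,A5) ✓  (V5,A6) ✓  (V5,A8) ✓
Counterexamples (restrictor pairs failing the scope): 0.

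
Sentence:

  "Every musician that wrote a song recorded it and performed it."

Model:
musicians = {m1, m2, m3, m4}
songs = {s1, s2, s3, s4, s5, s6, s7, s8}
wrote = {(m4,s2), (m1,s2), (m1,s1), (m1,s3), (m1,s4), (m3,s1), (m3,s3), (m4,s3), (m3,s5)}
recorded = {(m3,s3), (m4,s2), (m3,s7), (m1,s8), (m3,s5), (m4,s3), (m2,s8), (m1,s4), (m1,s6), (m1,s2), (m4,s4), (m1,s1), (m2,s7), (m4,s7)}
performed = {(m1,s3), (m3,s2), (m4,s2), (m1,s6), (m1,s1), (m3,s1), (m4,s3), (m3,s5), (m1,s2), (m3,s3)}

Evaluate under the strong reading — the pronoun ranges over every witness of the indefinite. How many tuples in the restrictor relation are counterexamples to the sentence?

3

"it" takes "a song" as antecedent — a donkey pronoun bound across the clause boundary.
Strong reading: for every (m,s) with wrote(m,s), recorded(m,s) ∧ performed(m,s).
Restrictor pairs: (m1,s1) ✓  (m1,s2) ✓  (m1,s3) ✗  (m1,s4) ✗  (m3,s1) ✗  (m3,s3) ✓  (m3,s5) ✓  (m4,s2) ✓  (m4,s3) ✓
Counterexamples (restrictor pairs failing the scope): 3.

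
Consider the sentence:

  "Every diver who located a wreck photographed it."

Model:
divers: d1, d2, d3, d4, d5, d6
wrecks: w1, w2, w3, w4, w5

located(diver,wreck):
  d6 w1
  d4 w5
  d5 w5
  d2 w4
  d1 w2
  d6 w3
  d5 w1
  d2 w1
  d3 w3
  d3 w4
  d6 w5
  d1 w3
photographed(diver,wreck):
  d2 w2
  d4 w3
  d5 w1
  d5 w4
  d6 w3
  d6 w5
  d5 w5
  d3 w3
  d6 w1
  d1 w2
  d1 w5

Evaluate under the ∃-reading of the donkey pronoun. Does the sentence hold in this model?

False

"it" takes "a wreck" as antecedent — a donkey pronoun bound across the clause boundary.
Weak reading: every diver d with some located-wreck has at least one located-wreck w such that photographed(d,w).
Per diver: d1:✓  d2:✗  d3:✓  d4:✗  d5:✓  d6:✓
d2 has no witness among its located-wrecks.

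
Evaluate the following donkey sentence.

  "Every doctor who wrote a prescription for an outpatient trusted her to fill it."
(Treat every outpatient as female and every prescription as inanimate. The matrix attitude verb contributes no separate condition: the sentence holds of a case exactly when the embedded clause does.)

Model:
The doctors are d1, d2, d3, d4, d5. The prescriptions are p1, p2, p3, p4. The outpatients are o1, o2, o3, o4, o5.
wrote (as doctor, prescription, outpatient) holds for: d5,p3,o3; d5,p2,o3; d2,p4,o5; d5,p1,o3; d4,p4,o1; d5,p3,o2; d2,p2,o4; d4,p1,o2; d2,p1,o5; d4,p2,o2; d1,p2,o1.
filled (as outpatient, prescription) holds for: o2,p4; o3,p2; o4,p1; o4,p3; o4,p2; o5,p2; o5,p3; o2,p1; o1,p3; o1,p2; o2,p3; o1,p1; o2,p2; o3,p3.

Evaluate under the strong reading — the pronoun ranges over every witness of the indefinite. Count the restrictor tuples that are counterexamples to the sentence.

"her" takes "an outpatient" as antecedent and "it" takes "a prescription"; both are donkey pronouns co-varying with the restrictor.
Strong reading: for every (d,p,o) with wrote(d,p,o), filled(o,p).
Restrictor triples: (d1,p2,o1)→filled(o1,p2) ✓  (d2,p1,o5)→filled(o5,p1) ✗  (d2,p2,o4)→filled(o4,p2) ✓  (d2,p4,o5)→filled(o5,p4) ✗  (d4,p1,o2)→filled(o2,p1) ✓  (d4,p2,o2)→filled(o2,p2) ✓  (d4,p4,o1)→filled(o1,p4) ✗  (d5,p1,o3)→filled(o3,p1) ✗  (d5,p2,o3)→filled(o3,p2) ✓  (d5,p3,o2)→filled(o2,p3) ✓  (d5,p3,o3)→filled(o3,p3) ✓
Counterexamples (restrictor triples failing the scope): 4.

4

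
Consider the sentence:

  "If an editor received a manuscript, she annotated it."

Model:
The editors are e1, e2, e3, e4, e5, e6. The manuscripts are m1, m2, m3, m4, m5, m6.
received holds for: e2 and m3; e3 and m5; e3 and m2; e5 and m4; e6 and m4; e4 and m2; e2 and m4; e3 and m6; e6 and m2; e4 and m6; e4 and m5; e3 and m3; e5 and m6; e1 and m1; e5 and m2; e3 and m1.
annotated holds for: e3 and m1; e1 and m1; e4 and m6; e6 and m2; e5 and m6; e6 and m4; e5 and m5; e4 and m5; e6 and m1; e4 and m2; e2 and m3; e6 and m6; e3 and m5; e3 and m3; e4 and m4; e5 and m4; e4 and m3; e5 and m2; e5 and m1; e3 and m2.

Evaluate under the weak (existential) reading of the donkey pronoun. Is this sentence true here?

True

"it" takes "a manuscript" as antecedent — a donkey pronoun bound across the clause boundary.
Weak reading: every editor e with some received-manuscript has at least one received-manuscript m such that annotated(e,m).
Per editor: e1:✓  e2:✓  e3:✓  e4:✓  e5:✓  e6:✓
Every editor in the restrictor has a witness.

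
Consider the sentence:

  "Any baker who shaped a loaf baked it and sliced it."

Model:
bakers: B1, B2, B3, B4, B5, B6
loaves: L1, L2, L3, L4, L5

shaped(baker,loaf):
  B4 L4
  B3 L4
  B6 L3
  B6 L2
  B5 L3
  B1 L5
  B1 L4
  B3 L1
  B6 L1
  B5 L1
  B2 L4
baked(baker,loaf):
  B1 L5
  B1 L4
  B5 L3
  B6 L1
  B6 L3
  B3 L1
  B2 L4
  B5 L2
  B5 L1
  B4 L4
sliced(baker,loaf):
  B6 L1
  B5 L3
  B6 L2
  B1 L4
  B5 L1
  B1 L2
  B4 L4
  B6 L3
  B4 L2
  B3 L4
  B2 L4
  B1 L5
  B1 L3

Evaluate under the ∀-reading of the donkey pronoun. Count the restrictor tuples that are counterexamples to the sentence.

3

"it" takes "a loaf" as antecedent — a donkey pronoun bound across the clause boundary.
Strong reading: for every (b,l) with shaped(b,l), baked(b,l) ∧ sliced(b,l).
Restrictor pairs: (B1,L4) ✓  (B1,L5) ✓  (B2,L4) ✓  (B3,L1) ✗  (B3,L4) ✗  (B4,L4) ✓  (B5,L1) ✓  (B5,L3) ✓  (B6,L1) ✓  (B6,L2) ✗  (B6,L3) ✓
Counterexamples (restrictor pairs failing the scope): 3.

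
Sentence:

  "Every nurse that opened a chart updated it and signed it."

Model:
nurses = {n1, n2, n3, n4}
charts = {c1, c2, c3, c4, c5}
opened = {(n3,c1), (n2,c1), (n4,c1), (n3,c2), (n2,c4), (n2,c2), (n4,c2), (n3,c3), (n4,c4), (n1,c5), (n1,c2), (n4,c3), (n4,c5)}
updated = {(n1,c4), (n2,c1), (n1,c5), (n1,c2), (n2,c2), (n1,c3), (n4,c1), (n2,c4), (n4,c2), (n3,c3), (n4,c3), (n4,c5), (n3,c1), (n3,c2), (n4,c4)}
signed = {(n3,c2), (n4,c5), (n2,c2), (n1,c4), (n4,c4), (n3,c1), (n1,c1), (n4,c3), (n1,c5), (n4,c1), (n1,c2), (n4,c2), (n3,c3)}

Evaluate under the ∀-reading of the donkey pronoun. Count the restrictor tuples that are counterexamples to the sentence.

2

"it" takes "a chart" as antecedent — a donkey pronoun bound across the clause boundary.
Strong reading: for every (n,c) with opened(n,c), updated(n,c) ∧ signed(n,c).
Restrictor pairs: (n1,c2) ✓  (n1,c5) ✓  (n2,c1) ✗  (n2,c2) ✓  (n2,c4) ✗  (n3,c1) ✓  (n3,c2) ✓  (n3,c3) ✓  (n4,c1) ✓  (n4,c2) ✓  (n4,c3) ✓  (n4,c4) ✓  (n4,c5) ✓
Counterexamples (restrictor pairs failing the scope): 2.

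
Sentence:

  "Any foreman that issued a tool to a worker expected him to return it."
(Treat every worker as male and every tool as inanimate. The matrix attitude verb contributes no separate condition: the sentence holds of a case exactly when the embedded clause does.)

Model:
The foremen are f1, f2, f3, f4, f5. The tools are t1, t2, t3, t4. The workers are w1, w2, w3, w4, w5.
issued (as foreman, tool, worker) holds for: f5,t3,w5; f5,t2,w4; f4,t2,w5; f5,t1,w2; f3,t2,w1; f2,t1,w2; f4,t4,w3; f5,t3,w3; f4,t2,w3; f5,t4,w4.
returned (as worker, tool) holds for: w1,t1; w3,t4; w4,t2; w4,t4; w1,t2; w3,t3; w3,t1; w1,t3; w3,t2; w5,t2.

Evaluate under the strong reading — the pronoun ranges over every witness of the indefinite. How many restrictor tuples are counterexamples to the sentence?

3

"him" takes "a worker" as antecedent and "it" takes "a tool"; both are donkey pronouns co-varying with the restrictor.
Strong reading: for every (f,t,w) with issued(f,t,w), returned(w,t).
Restrictor triples: (f2,t1,w2)→returned(w2,t1) ✗  (f3,t2,w1)→returned(w1,t2) ✓  (f4,t2,w3)→returned(w3,t2) ✓  (f4,t2,w5)→returned(w5,t2) ✓  (f4,t4,w3)→returned(w3,t4) ✓  (f5,t1,w2)→returned(w2,t1) ✗  (f5,t2,w4)→returned(w4,t2) ✓  (f5,t3,w3)→returned(w3,t3) ✓  (f5,t3,w5)→returned(w5,t3) ✗  (f5,t4,w4)→returned(w4,t4) ✓
Counterexamples (restrictor triples failing the scope): 3.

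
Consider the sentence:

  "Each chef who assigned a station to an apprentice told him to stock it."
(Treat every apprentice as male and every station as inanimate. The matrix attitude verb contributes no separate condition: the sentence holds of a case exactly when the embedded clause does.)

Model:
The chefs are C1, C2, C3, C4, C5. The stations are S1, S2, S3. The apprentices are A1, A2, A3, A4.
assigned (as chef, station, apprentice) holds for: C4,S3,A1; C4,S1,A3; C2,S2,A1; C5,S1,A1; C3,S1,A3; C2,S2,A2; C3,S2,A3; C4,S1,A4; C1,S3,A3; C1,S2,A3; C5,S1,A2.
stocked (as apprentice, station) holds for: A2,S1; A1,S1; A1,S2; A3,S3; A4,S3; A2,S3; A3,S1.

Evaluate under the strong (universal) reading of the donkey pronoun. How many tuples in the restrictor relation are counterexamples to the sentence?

5

"him" takes "an apprentice" as antecedent and "it" takes "a station"; both are donkey pronouns co-varying with the restrictor.
Strong reading: for every (c,s,a) with assigned(c,s,a), stocked(a,s).
Restrictor triples: (C1,S2,A3)→stocked(A3,S2) ✗  (C1,S3,A3)→stocked(A3,S3) ✓  (C2,S2,A1)→stocked(A1,S2) ✓  (C2,S2,A2)→stocked(A2,S2) ✗  (C3,S1,A3)→stocked(A3,S1) ✓  (C3,S2,A3)→stocked(A3,S2) ✗  (C4,S1,A3)→stocked(A3,S1) ✓  (C4,S1,A4)→stocked(A4,S1) ✗  (C4,S3,A1)→stocked(A1,S3) ✗  (C5,S1,A1)→stocked(A1,S1) ✓  (C5,S1,A2)→stocked(A2,S1) ✓
Counterexamples (restrictor triples failing the scope): 5.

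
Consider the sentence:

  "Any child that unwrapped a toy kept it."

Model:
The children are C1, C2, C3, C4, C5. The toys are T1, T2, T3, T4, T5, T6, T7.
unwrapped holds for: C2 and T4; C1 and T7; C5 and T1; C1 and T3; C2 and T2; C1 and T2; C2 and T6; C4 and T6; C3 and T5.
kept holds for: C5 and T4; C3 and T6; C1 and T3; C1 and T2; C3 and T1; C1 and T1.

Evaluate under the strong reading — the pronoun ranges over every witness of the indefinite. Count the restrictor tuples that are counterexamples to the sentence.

"it" takes "a toy" as antecedent — a donkey pronoun bound across the clause boundary.
Strong reading: for every (c,t) with unwrapped(c,t), kept(c,t).
Restrictor pairs: (C1,T2) ✓  (C1,T3) ✓  (C1,T7) ✗  (C2,T2) ✗  (C2,T4) ✗  (C2,T6) ✗  (C3,T5) ✗  (C4,T6) ✗  (C5,T1) ✗
Counterexamples (restrictor pairs failing the scope): 7.

7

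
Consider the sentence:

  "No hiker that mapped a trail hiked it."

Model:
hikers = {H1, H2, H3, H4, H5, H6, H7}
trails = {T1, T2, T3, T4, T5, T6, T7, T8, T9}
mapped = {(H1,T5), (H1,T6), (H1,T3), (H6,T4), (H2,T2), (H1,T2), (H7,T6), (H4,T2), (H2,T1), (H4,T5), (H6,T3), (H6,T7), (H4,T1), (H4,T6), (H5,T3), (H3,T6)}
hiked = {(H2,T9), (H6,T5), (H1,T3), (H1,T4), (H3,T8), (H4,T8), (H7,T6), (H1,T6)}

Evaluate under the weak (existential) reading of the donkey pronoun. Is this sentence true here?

"it" takes "a trail" as antecedent — a donkey pronoun bound across the clause boundary.
Truth condition: for no (h,t) with mapped(h,t) does hiked(h,t) hold.
Restrictor pairs — does the scope hold? (H1,T2):fails  (H1,T3):holds  (H1,T5):fails  (H1,T6):holds  (H2,T1):fails  (H2,T2):fails  (H3,T6):fails  (H4,T1):fails  (H4,T2):fails  (H4,T5):fails  (H4,T6):fails  (H5,T3):fails  (H6,T3):fails  (H6,T4):fails  (H6,T7):fails  (H7,T6):holds
Scope holds for 3 pair(s), so the sentence is false.

False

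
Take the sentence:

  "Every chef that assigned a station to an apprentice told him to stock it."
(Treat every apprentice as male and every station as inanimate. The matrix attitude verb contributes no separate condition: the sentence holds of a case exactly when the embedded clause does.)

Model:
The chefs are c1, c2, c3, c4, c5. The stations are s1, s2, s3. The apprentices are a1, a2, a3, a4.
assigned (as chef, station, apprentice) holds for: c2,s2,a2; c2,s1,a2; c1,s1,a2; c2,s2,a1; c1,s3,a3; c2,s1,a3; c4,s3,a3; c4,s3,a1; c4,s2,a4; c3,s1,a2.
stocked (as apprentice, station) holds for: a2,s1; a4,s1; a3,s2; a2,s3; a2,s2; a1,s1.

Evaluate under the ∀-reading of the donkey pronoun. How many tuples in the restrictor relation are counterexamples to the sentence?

6

"him" takes "an apprentice" as antecedent and "it" takes "a station"; both are donkey pronouns co-varying with the restrictor.
Strong reading: for every (c,s,a) with assigned(c,s,a), stocked(a,s).
Restrictor triples: (c1,s1,a2)→stocked(a2,s1) ✓  (c1,s3,a3)→stocked(a3,s3) ✗  (c2,s1,a2)→stocked(a2,s1) ✓  (c2,s1,a3)→stocked(a3,s1) ✗  (c2,s2,a1)→stocked(a1,s2) ✗  (c2,s2,a2)→stocked(a2,s2) ✓  (c3,s1,a2)→stocked(a2,s1) ✓  (c4,s2,a4)→stocked(a4,s2) ✗  (c4,s3,a1)→stocked(a1,s3) ✗  (c4,s3,a3)→stocked(a3,s3) ✗
Counterexamples (restrictor triples failing the scope): 6.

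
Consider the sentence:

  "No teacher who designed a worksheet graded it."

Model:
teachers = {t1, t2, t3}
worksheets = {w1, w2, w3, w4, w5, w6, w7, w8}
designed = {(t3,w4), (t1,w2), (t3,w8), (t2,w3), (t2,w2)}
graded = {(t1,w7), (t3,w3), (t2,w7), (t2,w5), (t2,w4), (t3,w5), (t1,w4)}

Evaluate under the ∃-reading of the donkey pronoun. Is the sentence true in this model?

"it" takes "a worksheet" as antecedent — a donkey pronoun bound across the clause boundary.
Truth condition: for no (t,w) with designed(t,w) does graded(t,w) hold.
Restrictor pairs — does the scope hold? (t1,w2):fails  (t2,w2):fails  (t2,w3):fails  (t3,w4):fails  (t3,w8):fails
Scope holds for no restrictor pair, so the sentence is true.

True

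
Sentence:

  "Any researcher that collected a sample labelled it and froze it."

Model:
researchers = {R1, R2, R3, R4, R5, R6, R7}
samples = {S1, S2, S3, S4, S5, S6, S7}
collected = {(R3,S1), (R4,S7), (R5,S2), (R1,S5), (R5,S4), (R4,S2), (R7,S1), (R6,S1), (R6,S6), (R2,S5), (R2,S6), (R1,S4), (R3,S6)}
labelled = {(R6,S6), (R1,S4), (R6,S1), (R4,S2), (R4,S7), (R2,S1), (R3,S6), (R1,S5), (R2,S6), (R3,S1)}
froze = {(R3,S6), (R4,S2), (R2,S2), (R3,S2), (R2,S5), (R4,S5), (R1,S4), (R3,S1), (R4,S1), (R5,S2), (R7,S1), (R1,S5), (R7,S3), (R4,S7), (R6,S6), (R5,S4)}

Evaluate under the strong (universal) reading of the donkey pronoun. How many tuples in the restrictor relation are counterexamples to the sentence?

6

"it" takes "a sample" as antecedent — a donkey pronoun bound across the clause boundary.
Strong reading: for every (r,s) with collected(r,s), labelled(r,s) ∧ froze(r,s).
Restrictor pairs: (R1,S4) ✓  (R1,S5) ✓  (R2,S5) ✗  (R2,S6) ✗  (R3,S1) ✓  (R3,S6) ✓  (R4,S2) ✓  (R4,S7) ✓  (R5,S2) ✗  (R5,S4) ✗  (R6,S1) ✗  (R6,S6) ✓  (R7,S1) ✗
Counterexamples (restrictor pairs failing the scope): 6.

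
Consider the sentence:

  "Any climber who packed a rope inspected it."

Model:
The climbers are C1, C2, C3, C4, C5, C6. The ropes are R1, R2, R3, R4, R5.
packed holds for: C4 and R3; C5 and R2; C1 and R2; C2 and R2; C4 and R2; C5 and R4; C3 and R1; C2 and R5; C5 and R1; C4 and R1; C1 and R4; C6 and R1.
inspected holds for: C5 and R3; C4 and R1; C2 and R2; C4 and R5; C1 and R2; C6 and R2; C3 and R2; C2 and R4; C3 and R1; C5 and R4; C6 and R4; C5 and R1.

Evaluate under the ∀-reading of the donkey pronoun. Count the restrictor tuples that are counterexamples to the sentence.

6

"it" takes "a rope" as antecedent — a donkey pronoun bound across the clause boundary.
Strong reading: for every (c,r) with packed(c,r), inspected(c,r).
Restrictor pairs: (C1,R2) ✓  (C1,R4) ✗  (C2,R2) ✓  (C2,R5) ✗  (C3,R1) ✓  (C4,R1) ✓  (C4,R2) ✗  (C4,R3) ✗  (C5,R1) ✓  (C5,R2) ✗  (C5,R4) ✓  (C6,R1) ✗
Counterexamples (restrictor pairs failing the scope): 6.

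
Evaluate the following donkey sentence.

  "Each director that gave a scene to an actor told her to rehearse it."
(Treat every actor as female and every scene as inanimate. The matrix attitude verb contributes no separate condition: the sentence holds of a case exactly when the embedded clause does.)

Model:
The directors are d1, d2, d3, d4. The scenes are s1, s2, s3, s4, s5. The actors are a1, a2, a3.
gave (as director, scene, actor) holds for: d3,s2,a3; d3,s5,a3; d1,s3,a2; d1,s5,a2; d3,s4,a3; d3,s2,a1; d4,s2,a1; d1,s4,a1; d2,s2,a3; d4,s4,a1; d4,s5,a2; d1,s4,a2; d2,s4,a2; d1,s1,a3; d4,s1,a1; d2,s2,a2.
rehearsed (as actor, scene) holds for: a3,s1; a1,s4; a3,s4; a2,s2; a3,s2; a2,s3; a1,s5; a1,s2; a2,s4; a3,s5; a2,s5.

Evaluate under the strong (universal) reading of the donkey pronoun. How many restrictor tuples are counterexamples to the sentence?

1

"her" takes "an actor" as antecedent and "it" takes "a scene"; both are donkey pronouns co-varying with the restrictor.
Strong reading: for every (d,s,a) with gave(d,s,a), rehearsed(a,s).
Restrictor triples: (d1,s1,a3)→rehearsed(a3,s1) ✓  (d1,s3,a2)→rehearsed(a2,s3) ✓  (d1,s4,a1)→rehearsed(a1,s4) ✓  (d1,s4,a2)→rehearsed(a2,s4) ✓  (d1,s5,a2)→rehearsed(a2,s5) ✓  (d2,s2,a2)→rehearsed(a2,s2) ✓  (d2,s2,a3)→rehearsed(a3,s2) ✓  (d2,s4,a2)→rehearsed(a2,s4) ✓  (d3,s2,a1)→rehearsed(a1,s2) ✓  (d3,s2,a3)→rehearsed(a3,s2) ✓  (d3,s4,a3)→rehearsed(a3,s4) ✓  (d3,s5,a3)→rehearsed(a3,s5) ✓  (d4,s1,a1)→rehearsed(a1,s1) ✗  (d4,s2,a1)→rehearsed(a1,s2) ✓  (d4,s4,a1)→rehearsed(a1,s4) ✓  (d4,s5,a2)→rehearsed(a2,s5) ✓
Counterexamples (restrictor triples failing the scope): 1.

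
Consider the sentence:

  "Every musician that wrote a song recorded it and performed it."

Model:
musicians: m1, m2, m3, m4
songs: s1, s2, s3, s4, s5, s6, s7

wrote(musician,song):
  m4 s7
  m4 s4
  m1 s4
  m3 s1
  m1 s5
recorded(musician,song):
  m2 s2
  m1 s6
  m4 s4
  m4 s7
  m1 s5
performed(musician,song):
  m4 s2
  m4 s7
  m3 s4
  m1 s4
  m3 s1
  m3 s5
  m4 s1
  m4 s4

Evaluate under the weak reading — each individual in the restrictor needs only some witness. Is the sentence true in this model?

False

"it" takes "a song" as antecedent — a donkey pronoun bound across the clause boundary.
Weak reading: every musician m with some wrote-song has at least one wrote-song s such that recorded(m,s) ∧ performed(m,s).
Per musician: m1:✗  m3:✗  m4:✓
m1 has no witness among its wrote-songs.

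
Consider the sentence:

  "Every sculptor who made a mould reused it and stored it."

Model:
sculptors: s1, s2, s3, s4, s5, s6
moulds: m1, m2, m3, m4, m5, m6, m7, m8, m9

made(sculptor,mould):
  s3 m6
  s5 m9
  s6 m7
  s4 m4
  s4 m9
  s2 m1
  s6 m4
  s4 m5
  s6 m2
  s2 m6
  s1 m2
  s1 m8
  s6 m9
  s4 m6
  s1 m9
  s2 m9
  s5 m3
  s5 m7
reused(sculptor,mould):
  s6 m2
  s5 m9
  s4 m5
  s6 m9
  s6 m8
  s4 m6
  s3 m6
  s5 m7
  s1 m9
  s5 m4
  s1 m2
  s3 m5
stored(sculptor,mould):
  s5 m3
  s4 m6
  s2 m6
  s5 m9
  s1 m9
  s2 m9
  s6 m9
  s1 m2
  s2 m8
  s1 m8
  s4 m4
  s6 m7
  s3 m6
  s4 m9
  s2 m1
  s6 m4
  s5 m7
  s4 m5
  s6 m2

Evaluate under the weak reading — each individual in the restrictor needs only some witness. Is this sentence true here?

"it" takes "a mould" as antecedent — a donkey pronoun bound across the clause boundary.
Weak reading: every sculptor s with some made-mould has at least one made-mould m such that reused(s,m) ∧ stored(s,m).
Per sculptor: s1:✓  s2:✗  s3:✓  s4:✓  s5:✓  s6:✓
s2 has no witness among its made-moulds.

False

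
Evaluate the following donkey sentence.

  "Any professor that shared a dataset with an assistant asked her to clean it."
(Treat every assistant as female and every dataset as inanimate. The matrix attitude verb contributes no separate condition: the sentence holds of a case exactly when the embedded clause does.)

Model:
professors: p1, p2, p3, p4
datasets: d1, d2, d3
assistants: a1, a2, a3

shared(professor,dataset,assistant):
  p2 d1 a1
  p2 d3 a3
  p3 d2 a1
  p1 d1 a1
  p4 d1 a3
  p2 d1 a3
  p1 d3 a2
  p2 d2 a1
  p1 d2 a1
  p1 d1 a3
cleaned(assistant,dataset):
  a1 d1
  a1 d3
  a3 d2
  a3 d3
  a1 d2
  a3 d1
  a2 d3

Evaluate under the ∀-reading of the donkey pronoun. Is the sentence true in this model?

"her" takes "an assistant" as antecedent and "it" takes "a dataset"; both are donkey pronouns co-varying with the restrictor.
Strong reading: for every (p,d,a) with shared(p,d,a), cleaned(a,d).
Restrictor triples: (p1,d1,a1)→cleaned(a1,d1) ✓  (p1,d1,a3)→cleaned(a3,d1) ✓  (p1,d2,a1)→cleaned(a1,d2) ✓  (p1,d3,a2)→cleaned(a2,d3) ✓  (p2,d1,a1)→cleaned(a1,d1) ✓  (p2,d1,a3)→cleaned(a3,d1) ✓  (p2,d2,a1)→cleaned(a1,d2) ✓  (p2,d3,a3)→cleaned(a3,d3) ✓  (p3,d2,a1)→cleaned(a1,d2) ✓  (p4,d1,a3)→cleaned(a3,d1) ✓
Every restrictor triple satisfies the scope.

True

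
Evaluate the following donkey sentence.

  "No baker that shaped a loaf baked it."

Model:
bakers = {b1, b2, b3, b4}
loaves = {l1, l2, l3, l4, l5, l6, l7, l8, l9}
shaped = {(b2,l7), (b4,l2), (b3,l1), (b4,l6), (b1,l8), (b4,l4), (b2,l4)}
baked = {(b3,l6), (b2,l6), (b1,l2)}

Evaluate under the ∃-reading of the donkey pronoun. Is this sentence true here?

True

"it" takes "a loaf" as antecedent — a donkey pronoun bound across the clause boundary.
Truth condition: for no (b,l) with shaped(b,l) does baked(b,l) hold.
Restrictor pairs — does the scope hold? (b1,l8):fails  (b2,l4):fails  (b2,l7):fails  (b3,l1):fails  (b4,l2):fails  (b4,l4):fails  (b4,l6):fails
Scope holds for no restrictor pair, so the sentence is true.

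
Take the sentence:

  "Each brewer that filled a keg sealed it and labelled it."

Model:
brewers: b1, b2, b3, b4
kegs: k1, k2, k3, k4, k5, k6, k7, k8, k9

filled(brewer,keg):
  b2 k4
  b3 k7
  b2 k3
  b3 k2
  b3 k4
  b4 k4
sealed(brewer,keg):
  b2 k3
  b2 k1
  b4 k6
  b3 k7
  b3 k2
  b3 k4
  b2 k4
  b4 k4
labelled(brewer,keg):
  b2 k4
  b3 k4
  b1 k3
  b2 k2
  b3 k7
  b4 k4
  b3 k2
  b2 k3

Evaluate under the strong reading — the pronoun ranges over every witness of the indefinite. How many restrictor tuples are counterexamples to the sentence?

"it" takes "a keg" as antecedent — a donkey pronoun bound across the clause boundary.
Strong reading: for every (b,k) with filled(b,k), sealed(b,k) ∧ labelled(b,k).
Restrictor pairs: (b2,k3) ✓  (b2,k4) ✓  (b3,k2) ✓  (b3,k4) ✓  (b3,k7) ✓  (b4,k4) ✓
Counterexamples (restrictor pairs failing the scope): 0.

0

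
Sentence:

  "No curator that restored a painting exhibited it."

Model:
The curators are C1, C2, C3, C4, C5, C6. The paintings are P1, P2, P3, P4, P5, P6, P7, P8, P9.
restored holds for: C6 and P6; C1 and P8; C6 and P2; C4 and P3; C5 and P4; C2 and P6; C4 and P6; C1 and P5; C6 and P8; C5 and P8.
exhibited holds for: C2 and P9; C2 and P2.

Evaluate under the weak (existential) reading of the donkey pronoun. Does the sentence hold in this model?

True

"it" takes "a painting" as antecedent — a donkey pronoun bound across the clause boundary.
Truth condition: for no (c,p) with restored(c,p) does exhibited(c,p) hold.
Restrictor pairs — does the scope hold? (C1,P5):fails  (C1,P8):fails  (C2,P6):fails  (C4,P3):fails  (C4,P6):fails  (C5,P4):fails  (C5,P8):fails  (C6,P2):fails  (C6,P6):fails  (C6,P8):fails
Scope holds for no restrictor pair, so the sentence is true.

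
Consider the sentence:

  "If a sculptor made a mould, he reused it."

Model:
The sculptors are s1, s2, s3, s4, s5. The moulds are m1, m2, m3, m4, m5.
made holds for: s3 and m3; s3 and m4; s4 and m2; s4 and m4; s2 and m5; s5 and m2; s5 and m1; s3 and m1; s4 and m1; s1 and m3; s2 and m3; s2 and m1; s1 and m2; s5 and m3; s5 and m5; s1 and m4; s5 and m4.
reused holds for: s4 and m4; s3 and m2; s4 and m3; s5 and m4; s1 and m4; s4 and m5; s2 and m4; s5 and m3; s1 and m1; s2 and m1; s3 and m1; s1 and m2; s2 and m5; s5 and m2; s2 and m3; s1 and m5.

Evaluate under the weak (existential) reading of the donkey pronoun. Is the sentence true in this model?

True

"it" takes "a mould" as antecedent — a donkey pronoun bound across the clause boundary.
Weak reading: every sculptor s with some made-mould has at least one made-mould m such that reused(s,m).
Per sculptor: s1:✓  s2:✓  s3:✓  s4:✓  s5:✓
Every sculptor in the restrictor has a witness.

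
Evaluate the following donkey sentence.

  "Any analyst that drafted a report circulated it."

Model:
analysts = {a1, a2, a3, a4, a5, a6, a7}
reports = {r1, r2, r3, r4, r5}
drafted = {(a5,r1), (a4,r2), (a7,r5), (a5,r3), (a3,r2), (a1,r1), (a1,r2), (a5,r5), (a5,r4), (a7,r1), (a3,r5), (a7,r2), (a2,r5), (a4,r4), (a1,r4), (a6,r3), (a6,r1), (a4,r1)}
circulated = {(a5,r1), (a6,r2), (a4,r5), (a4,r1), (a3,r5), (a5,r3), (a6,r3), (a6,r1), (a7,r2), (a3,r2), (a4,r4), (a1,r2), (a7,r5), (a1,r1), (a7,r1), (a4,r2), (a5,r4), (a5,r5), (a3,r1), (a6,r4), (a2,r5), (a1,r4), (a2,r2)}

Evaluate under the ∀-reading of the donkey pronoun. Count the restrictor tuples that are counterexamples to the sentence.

"it" takes "a report" as antecedent — a donkey pronoun bound across the clause boundary.
Strong reading: for every (a,r) with drafted(a,r), circulated(a,r).
Restrictor pairs: (a1,r1) ✓  (a1,r2) ✓  (a1,r4) ✓  (a2,r5) ✓  (a3,r2) ✓  (a3,r5) ✓  (a4,r1) ✓  (a4,r2) ✓  (a4,r4) ✓  (a5,r1) ✓  (a5,r3) ✓  (a5,r4) ✓  (a5,r5) ✓  (a6,r1) ✓  (a6,r3) ✓  (a7,r1) ✓  (a7,r2) ✓  (a7,r5) ✓
Counterexamples (restrictor pairs failing the scope): 0.

0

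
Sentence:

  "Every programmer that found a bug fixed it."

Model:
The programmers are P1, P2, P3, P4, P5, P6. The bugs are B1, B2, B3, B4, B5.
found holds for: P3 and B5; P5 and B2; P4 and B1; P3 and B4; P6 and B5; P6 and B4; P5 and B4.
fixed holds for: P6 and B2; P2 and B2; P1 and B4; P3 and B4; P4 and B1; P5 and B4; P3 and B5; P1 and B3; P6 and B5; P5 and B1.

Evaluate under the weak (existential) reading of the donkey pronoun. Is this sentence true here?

True

"it" takes "a bug" as antecedent — a donkey pronoun bound across the clause boundary.
Weak reading: every programmer p with some found-bug has at least one found-bug b such that fixed(p,b).
Per programmer: P3:✓  P4:✓  P5:✓  P6:✓
Every programmer in the restrictor has a witness.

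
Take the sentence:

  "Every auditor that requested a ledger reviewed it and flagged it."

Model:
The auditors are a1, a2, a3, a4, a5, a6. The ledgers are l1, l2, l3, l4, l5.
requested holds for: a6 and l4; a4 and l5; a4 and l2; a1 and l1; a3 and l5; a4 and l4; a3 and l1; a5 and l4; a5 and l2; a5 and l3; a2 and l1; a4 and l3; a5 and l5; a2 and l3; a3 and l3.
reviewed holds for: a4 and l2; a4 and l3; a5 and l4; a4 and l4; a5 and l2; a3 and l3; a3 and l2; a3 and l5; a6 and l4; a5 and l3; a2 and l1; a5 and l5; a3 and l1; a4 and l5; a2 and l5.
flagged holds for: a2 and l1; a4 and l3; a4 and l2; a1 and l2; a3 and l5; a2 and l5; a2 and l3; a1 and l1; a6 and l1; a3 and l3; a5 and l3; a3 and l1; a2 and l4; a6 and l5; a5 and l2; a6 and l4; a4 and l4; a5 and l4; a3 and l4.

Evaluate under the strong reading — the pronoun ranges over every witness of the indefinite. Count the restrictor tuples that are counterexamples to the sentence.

"it" takes "a ledger" as antecedent — a donkey pronoun bound across the clause boundary.
Strong reading: for every (a,l) with requested(a,l), reviewed(a,l) ∧ flagged(a,l).
Restrictor pairs: (a1,l1) ✗  (a2,l1) ✓  (a2,l3) ✗  (a3,l1) ✓  (a3,l3) ✓  (a3,l5) ✓  (a4,l2) ✓  (a4,l3) ✓  (a4,l4) ✓  (a4,l5) ✗  (a5,l2) ✓  (a5,l3) ✓  (a5,l4) ✓  (a5,l5) ✗  (a6,l4) ✓
Counterexamples (restrictor pairs failing the scope): 4.

4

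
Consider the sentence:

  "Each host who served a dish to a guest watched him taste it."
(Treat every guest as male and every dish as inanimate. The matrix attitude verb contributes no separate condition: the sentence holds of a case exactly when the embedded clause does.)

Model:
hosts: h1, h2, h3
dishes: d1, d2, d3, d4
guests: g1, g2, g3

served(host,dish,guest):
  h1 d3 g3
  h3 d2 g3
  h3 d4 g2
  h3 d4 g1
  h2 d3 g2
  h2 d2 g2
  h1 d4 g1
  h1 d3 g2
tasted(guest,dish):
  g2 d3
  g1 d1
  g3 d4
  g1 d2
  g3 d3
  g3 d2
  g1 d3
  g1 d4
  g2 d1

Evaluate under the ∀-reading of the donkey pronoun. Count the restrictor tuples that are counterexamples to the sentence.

2

"him" takes "a guest" as antecedent and "it" takes "a dish"; both are donkey pronouns co-varying with the restrictor.
Strong reading: for every (h,d,g) with served(h,d,g), tasted(g,d).
Restrictor triples: (h1,d3,g2)→tasted(g2,d3) ✓  (h1,d3,g3)→tasted(g3,d3) ✓  (h1,d4,g1)→tasted(g1,d4) ✓  (h2,d2,g2)→tasted(g2,d2) ✗  (h2,d3,g2)→tasted(g2,d3) ✓  (h3,d2,g3)→tasted(g3,d2) ✓  (h3,d4,g1)→tasted(g1,d4) ✓  (h3,d4,g2)→tasted(g2,d4) ✗
Counterexamples (restrictor triples failing the scope): 2.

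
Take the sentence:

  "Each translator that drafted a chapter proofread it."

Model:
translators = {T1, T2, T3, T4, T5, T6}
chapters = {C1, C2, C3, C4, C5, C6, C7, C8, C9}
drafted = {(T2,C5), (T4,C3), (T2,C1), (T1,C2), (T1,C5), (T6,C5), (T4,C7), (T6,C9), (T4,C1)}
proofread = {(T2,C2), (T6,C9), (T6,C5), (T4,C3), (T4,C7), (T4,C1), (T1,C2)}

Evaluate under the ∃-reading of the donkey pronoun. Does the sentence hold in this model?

False

"it" takes "a chapter" as antecedent — a donkey pronoun bound across the clause boundary.
Weak reading: every translator t with some drafted-chapter has at least one drafted-chapter c such that proofread(t,c).
Per translator: T1:✓  T2:✗  T4:✓  T6:✓
T2 has no witness among its drafted-chapters.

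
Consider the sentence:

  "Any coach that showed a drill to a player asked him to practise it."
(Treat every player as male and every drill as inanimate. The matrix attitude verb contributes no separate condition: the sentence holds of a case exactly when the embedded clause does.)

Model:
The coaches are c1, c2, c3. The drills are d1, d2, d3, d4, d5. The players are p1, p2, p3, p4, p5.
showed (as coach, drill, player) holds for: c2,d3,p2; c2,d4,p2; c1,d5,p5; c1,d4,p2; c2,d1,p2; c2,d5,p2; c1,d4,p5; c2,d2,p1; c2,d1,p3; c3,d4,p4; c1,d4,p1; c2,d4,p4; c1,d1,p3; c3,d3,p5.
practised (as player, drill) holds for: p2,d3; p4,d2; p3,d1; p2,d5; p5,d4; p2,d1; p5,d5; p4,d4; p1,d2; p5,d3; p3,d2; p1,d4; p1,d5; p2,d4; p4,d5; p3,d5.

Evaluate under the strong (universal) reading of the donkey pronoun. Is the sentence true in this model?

"him" takes "a player" as antecedent and "it" takes "a drill"; both are donkey pronouns co-varying with the restrictor.
Strong reading: for every (c,d,p) with showed(c,d,p), practised(p,d).
Restrictor triples: (c1,d1,p3)→practised(p3,d1) ✓  (c1,d4,p1)→practised(p1,d4) ✓  (c1,d4,p2)→practised(p2,d4) ✓  (c1,d4,p5)→practised(p5,d4) ✓  (c1,d5,p5)→practised(p5,d5) ✓  (c2,d1,p2)→practised(p2,d1) ✓  (c2,d1,p3)→practised(p3,d1) ✓  (c2,d2,p1)→practised(p1,d2) ✓  (c2,d3,p2)→practised(p2,d3) ✓  (c2,d4,p2)→practised(p2,d4) ✓  (c2,d4,p4)→practised(p4,d4) ✓  (c2,d5,p2)→practised(p2,d5) ✓  (c3,d3,p5)→practised(p5,d3) ✓  (c3,d4,p4)→practised(p4,d4) ✓
Every restrictor triple satisfies the scope.

True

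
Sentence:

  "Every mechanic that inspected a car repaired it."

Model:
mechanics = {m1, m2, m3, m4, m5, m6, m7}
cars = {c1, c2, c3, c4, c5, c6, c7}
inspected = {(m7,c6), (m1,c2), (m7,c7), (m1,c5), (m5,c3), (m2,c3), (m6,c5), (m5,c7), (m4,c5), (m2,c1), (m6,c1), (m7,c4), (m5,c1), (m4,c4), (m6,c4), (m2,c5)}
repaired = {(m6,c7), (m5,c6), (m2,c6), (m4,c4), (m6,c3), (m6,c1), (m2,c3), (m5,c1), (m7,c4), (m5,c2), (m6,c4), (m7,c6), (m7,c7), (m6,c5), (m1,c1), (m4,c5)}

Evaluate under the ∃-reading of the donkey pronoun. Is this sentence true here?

False

"it" takes "a car" as antecedent — a donkey pronoun bound across the clause boundary.
Weak reading: every mechanic m with some inspected-car has at least one inspected-car c such that repaired(m,c).
Per mechanic: m1:✗  m2:✓  m4:✓  m5:✓  m6:✓  m7:✓
m1 has no witness among its inspected-cars.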